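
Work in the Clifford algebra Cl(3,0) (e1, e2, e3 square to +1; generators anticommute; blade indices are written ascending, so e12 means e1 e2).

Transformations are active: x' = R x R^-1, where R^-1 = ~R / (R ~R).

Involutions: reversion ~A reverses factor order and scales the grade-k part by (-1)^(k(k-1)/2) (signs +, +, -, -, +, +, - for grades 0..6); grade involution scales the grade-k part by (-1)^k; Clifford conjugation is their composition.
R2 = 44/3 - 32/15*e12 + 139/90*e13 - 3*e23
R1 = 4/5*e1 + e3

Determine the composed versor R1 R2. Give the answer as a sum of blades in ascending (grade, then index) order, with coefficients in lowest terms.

Distribute over the terms of R1 (each basis-blade product reordered to ascending indices, repeated generators contracted through their squares):
(4/5*e1) R2 = 176/15*e1 - 128/75*e2 + 278/225*e3 - 12/5*e123
(e3) R2 = -139/90*e1 + 3*e2 + 44/3*e3 - 32/15*e123
Summing the partial products and collecting blades:
Answer: 917/90*e1 + 97/75*e2 + 3578/225*e3 - 68/15*e123


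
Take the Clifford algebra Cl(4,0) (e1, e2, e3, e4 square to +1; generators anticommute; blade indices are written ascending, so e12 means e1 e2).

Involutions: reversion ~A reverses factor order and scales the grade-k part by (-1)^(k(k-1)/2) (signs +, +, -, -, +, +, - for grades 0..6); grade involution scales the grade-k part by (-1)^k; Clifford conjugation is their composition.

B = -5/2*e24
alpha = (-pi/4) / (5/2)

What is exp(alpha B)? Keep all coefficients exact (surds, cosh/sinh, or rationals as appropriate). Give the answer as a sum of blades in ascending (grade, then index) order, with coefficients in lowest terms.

B^2 = (-5/2)^2*(e24)^2 = 25/4*(-1) = -25/4 (a basis 2-blade squares to minus the product of its generators' squares).
B^2 = -25/4 — a negative square means the series sums to a rotation: l = 5/2, alpha*l = -pi/4, so exp(alpha B) = cos(-pi/4) + (sin(-pi/4)/(5/2))*B = sqrt(2)/2 + (-sqrt(2)/5)*B.
Answer: sqrt(2)/2 + sqrt(2)/2*e24


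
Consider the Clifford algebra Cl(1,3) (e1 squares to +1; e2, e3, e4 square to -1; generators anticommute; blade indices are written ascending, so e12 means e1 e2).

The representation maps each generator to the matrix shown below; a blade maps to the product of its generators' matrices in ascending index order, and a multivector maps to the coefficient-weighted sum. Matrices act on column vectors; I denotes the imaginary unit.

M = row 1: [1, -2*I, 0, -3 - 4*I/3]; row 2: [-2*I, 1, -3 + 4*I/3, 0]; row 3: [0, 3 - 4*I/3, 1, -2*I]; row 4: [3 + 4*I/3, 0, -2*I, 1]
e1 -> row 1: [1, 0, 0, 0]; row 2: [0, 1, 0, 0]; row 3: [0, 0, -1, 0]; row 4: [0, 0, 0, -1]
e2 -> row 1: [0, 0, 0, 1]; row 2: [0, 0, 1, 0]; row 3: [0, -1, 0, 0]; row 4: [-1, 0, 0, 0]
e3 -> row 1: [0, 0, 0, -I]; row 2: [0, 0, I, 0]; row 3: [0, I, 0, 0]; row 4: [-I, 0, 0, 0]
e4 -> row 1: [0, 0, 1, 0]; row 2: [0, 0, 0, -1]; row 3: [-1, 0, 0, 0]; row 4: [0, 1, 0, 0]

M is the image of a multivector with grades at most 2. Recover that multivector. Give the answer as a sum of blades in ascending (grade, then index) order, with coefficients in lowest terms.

Method: the blade images are trace-orthogonal — tr(rho(e_A) rho(e_B)^-1) = 4 if A = B and 0 otherwise — and rho(e_A)^-1 = (e_A)^2 * rho(e_A) with (e_A)^2 = +1 or -1, so the coefficient of e_A in the preimage is (e_A)^2 * tr(M rho(e_A))/4.
Nonzero projections over blades of grade <= 2: 1: (1)^2 = +1, tr(M 1) = 4, coefficient 1; e2: (e2)^2 = -1, tr(M rho(e2)) = 12, coefficient -3; e13: (e13)^2 = +1, tr(M rho(e13)) = 16/3, coefficient 4/3; e34: (e34)^2 = -1, tr(M rho(e34)) = -8, coefficient 2. Every other blade of grade <= 2 projects to 0.
Answer: 1 - 3*e2 + 4/3*e13 + 2*e34


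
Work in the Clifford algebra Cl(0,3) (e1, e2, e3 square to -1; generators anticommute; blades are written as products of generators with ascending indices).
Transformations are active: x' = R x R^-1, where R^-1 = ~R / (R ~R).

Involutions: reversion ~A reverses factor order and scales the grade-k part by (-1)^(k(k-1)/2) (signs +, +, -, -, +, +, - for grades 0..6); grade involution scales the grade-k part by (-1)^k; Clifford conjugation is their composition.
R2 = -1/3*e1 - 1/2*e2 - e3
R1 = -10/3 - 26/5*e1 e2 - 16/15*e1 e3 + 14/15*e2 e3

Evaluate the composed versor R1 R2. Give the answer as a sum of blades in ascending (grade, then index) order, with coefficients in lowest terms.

Distribute over the terms of R2 (each basis-blade product reordered to ascending indices, repeated generators contracted through their squares):
R1 (-1/3*e1) = 10/9*e1 + 26/15*e2 + 16/45*e3 - 14/45*e1 e2 e3
R1 (-1/2*e2) = -13/5*e1 + 5/3*e2 - 7/15*e3 - 8/15*e1 e2 e3
R1 (-e3) = -16/15*e1 + 14/15*e2 + 10/3*e3 + 26/5*e1 e2 e3
Summing the partial products and collecting blades:
Answer: -23/9*e1 + 13/3*e2 + 29/9*e3 + 196/45*e1 e2 e3


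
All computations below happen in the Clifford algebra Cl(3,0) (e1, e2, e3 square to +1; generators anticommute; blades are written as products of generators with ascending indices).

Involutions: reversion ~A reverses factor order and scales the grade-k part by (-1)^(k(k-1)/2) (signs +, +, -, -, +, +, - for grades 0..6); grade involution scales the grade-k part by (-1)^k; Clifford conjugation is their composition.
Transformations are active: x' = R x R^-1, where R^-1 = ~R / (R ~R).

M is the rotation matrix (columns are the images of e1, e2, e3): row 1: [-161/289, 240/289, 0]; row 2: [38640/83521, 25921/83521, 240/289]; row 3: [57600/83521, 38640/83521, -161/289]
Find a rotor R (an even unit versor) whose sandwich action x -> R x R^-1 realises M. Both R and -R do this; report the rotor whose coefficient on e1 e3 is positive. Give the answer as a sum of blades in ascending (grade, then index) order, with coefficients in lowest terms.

Method: write R = a + b12*e1 e2 + b13*e1 e3 + b23*e2 e3 with a^2 + b12^2 + b13^2 + b23^2 = 1 (so R^-1 = ~R). Expanding the columns R e_j ~R gives tr M = 4a^2 - 1 and, from the antisymmetric part, M21 - M12 = -4a*b12, M13 - M31 = 4a*b13, M32 - M23 = -4a*b23.
Here tr M = -67137/83521, so a^2 = (1 + tr M)/4 = 4096/83521 and a = ±64/289. Taking a = 64/289: M21 - M12 = -30720/83521, M13 - M31 = -57600/83521, M32 - M23 = -30720/83521, giving b12 = 120/289, b13 = -225/289, b23 = 120/289, i.e. R = 64/289 + 120/289*e1 e2 - 225/289*e1 e3 + 120/289*e2 e3.
Its e1 e3 coefficient is negative, so report the other preimage -R.
Answer: -64/289 - 120/289*e1 e2 + 225/289*e1 e3 - 120/289*e2 e3. Uniqueness: Spin(3) -> SO(3) maps R and -R to the same rotation of trace -67137/83521; fixing the sign of the e1 e3 coefficient removes the ambiguity.


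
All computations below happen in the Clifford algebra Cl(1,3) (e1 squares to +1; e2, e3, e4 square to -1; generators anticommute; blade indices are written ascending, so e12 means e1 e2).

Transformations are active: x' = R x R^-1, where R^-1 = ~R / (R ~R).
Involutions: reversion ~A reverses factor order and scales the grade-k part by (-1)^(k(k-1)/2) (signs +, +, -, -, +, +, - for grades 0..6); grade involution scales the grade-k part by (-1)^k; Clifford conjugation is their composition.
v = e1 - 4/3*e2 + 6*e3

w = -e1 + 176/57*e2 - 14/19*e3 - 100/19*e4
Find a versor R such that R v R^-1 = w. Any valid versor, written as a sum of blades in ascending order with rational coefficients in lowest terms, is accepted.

Why this works: both vectors square to -331/9, so q(v) = q(w) and R = v + w = 100/57*e2 + 100/19*e3 - 100/19*e4 carries v to w — its own direction survives, the complement (v - w)/2 flips.
Answer: 100/57*e2 + 100/19*e3 - 100/19*e4


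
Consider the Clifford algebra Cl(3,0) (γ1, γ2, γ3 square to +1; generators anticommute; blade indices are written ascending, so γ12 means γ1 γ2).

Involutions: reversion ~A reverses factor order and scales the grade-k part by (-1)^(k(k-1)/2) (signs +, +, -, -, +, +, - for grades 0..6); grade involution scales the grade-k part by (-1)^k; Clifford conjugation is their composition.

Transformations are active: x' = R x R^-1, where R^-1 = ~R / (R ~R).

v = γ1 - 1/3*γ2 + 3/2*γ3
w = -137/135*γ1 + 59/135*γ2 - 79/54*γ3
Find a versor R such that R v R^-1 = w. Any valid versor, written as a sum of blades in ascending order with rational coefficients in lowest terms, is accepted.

Here q(v) = q(w) = 121/36; the classical choice R = v + w = -2/135*γ1 + 14/135*γ2 + 1/27*γ3 then realises v -> w under the sandwich.
Answer: -2/135*γ1 + 14/135*γ2 + 1/27*γ3


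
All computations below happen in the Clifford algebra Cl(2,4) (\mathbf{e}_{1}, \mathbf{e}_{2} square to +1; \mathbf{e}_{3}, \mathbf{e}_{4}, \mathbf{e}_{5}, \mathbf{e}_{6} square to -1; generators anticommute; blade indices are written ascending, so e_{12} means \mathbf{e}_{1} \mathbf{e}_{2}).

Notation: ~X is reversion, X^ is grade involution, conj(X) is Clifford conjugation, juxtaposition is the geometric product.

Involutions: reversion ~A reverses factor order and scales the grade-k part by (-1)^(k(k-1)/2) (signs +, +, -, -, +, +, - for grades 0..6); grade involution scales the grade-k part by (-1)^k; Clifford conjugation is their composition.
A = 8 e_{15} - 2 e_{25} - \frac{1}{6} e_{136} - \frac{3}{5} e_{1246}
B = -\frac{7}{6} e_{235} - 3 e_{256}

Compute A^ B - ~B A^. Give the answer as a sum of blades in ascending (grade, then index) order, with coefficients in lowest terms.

first term: -\frac{7}{3} e_{3} + 6 e_{6} + \frac{28}{3} e_{123} - 24 e_{126} + \frac{9}{5} e_{145} - \frac{1}{2} e_{1235} + \frac{7}{36} e_{1256} - \frac{7}{10} e_{13456}
second term: \frac{7}{3} e_{3} - 6 e_{6} + \frac{28}{3} e_{123} - 24 e_{126} - \frac{9}{5} e_{145} + \frac{1}{2} e_{1235} - \frac{7}{36} e_{1256} - \frac{7}{10} e_{13456}
Answer: -\frac{14}{3} e_{3} + 12 e_{6} + \frac{18}{5} e_{145} - e_{1235} + \frac{7}{18} e_{1256}


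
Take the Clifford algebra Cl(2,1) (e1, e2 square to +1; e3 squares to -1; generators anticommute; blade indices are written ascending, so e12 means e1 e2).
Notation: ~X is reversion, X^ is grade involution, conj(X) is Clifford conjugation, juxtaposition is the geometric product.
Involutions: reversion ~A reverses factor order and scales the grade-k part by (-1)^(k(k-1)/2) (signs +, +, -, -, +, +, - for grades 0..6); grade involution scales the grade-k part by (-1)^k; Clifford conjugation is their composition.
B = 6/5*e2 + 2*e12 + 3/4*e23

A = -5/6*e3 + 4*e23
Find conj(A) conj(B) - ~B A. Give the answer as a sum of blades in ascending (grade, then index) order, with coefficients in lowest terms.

first term: 3 - 5/8*e2 - 24/5*e3 - 8*e13 + e23 - 5/3*e123
second term: -3 - 5/8*e2 + 24/5*e3 - 8*e13 - e23 + 5/3*e123
Answer: 6 - 48/5*e3 + 2*e23 - 10/3*e123


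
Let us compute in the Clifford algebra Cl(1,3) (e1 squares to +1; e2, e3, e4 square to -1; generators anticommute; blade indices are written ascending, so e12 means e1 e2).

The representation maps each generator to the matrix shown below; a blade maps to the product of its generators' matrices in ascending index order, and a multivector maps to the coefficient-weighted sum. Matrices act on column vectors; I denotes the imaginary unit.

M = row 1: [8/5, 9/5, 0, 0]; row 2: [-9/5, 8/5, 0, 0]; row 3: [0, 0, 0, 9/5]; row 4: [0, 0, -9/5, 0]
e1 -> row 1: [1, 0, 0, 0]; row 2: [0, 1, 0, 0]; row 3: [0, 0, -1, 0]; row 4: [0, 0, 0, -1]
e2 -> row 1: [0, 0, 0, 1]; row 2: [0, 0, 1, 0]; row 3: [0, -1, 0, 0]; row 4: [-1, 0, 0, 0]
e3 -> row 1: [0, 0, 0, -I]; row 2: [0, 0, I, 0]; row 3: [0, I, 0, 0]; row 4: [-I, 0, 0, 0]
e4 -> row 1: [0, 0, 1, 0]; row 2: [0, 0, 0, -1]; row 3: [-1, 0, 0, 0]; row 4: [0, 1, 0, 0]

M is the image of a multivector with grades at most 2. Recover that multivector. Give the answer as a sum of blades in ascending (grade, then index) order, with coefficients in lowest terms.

Method: the blade images are trace-orthogonal — tr(rho(e_A) rho(e_B)^-1) = 4 if A = B and 0 otherwise — and rho(e_A)^-1 = (e_A)^2 * rho(e_A) with (e_A)^2 = +1 or -1, so the coefficient of e_A in the preimage is (e_A)^2 * tr(M rho(e_A))/4.
Nonzero projections over blades of grade <= 2: 1: (1)^2 = +1, tr(M 1) = 16/5, coefficient 4/5; e1: (e1)^2 = +1, tr(M rho(e1)) = 16/5, coefficient 4/5; e24: (e24)^2 = -1, tr(M rho(e24)) = -36/5, coefficient 9/5. Every other blade of grade <= 2 projects to 0.
Answer: 4/5 + 4/5*e1 + 9/5*e24


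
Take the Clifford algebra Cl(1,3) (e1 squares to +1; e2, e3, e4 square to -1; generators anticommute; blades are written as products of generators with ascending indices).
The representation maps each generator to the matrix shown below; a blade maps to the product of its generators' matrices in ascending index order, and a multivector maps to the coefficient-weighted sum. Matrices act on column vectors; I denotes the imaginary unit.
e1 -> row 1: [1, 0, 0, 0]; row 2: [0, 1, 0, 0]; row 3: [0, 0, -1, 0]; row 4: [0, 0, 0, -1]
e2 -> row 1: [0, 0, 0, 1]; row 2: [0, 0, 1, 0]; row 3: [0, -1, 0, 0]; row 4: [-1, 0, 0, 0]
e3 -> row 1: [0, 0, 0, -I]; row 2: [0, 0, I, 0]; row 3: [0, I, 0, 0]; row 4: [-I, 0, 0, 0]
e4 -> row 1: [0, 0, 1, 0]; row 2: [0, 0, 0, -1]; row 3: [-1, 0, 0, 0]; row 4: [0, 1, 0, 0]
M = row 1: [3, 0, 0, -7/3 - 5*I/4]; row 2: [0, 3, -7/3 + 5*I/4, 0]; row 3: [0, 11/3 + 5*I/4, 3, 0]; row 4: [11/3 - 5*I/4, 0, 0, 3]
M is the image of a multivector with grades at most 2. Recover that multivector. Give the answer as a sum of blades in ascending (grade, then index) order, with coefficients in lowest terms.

Method: the blade images are trace-orthogonal — tr(rho(e_A) rho(e_B)^-1) = 4 if A = B and 0 otherwise — and rho(e_A)^-1 = (e_A)^2 * rho(e_A) with (e_A)^2 = +1 or -1, so the coefficient of e_A in the preimage is (e_A)^2 * tr(M rho(e_A))/4.
Nonzero projections over blades of grade <= 2: 1: (1)^2 = +1, tr(M 1) = 12, coefficient 3; e2: (e2)^2 = -1, tr(M rho(e2)) = 12, coefficient -3; e3: (e3)^2 = -1, tr(M rho(e3)) = -5, coefficient 5/4; e1 e2: (e1 e2)^2 = +1, tr(M rho(e1 e2)) = 8/3, coefficient 2/3. Every other blade of grade <= 2 projects to 0.
Answer: 3 - 3*e2 + 5/4*e3 + 2/3*e1 e2


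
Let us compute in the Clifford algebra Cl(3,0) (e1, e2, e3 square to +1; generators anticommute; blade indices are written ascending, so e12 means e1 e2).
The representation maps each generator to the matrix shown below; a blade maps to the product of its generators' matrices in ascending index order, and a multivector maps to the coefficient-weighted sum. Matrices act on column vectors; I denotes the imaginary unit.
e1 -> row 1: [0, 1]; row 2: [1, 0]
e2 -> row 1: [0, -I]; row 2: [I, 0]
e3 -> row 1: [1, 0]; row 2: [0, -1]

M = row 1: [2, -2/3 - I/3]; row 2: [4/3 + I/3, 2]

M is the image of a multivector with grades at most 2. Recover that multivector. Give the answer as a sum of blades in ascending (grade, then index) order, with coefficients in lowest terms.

Method: 1, rho(e1), rho(e2), rho(e3) form a trace-orthogonal basis of the 2x2 complex matrices (tr(X Y) = 2 if X = Y, else 0), so M = m0*1 + m1*rho(e1) + m2*rho(e2) + m3*rho(e3) with m0 = tr(M)/2 = 2, m1 = tr(M rho(e1))/2 = 1/3, m2 = tr(M rho(e2))/2 = 1/3 - I, m3 = tr(M rho(e3))/2 = 0.
Multiplying table entries, the bivector images are rho(e12) = I*rho(e3), rho(e13) = -I*rho(e2), rho(e23) = I*rho(e1); with real blade coefficients the real parts of m0..m3 are the coefficients of 1, e1, e2, e3 and the imaginary parts give the bivectors (e23: Im m1, e13: -Im m2, e12: Im m3).
Answer: 2 + 1/3*e1 + 1/3*e2 + e13


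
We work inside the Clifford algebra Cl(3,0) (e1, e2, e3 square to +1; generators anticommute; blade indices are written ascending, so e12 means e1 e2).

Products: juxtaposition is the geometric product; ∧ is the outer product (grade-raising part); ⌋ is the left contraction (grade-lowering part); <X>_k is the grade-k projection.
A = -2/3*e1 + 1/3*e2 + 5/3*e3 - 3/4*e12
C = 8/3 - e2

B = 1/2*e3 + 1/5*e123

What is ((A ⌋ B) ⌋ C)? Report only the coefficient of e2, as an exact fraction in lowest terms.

step 1: 5/6 + 3/20*e3 + 1/3*e12 - 1/15*e13 - 2/15*e23
step 2: 20/9 - 5/6*e2
Answer: -5/6


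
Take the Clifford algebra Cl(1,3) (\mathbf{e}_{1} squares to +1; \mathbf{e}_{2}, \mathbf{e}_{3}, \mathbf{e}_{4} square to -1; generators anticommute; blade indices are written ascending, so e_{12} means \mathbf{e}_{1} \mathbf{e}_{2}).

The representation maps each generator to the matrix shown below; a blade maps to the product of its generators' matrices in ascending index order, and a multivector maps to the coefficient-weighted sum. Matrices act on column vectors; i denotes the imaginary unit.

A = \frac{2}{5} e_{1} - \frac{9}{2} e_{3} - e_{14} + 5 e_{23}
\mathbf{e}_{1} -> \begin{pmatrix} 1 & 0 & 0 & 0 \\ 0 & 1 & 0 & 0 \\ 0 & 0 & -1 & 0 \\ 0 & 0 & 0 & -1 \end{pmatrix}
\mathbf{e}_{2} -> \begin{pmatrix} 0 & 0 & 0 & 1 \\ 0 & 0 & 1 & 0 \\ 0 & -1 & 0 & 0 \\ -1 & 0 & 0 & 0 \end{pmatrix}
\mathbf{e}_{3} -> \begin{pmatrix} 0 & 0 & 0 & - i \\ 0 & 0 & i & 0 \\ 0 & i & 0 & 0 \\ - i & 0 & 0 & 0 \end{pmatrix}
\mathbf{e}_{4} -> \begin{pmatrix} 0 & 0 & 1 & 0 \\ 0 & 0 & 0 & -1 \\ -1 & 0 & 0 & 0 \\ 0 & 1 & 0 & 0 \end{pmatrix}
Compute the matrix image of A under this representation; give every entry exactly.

Bivector images (products of the table entries): rho(e_{14}) = rho(\mathbf{e}_{1})rho(\mathbf{e}_{4}) = \begin{pmatrix} 0 & 0 & 1 & 0 \\ 0 & 0 & 0 & -1 \\ 1 & 0 & 0 & 0 \\ 0 & -1 & 0 & 0 \end{pmatrix}; rho(e_{23}) = rho(\mathbf{e}_{2})rho(\mathbf{e}_{3}) = \begin{pmatrix} - i & 0 & 0 & 0 \\ 0 & i & 0 & 0 \\ 0 & 0 & - i & 0 \\ 0 & 0 & 0 & i \end{pmatrix}.
M = (\frac{2}{5})*rho(e_{1}) + (-\frac{9}{2})*rho(e_{3}) + (-1)*rho(e_{14}) + (5)*rho(e_{23}), summed entrywise:
Answer: \begin{pmatrix} \frac{2}{5} - 5 i & 0 & -1 & \frac{9 i}{2} \\ 0 & \frac{2}{5} + 5 i & - \frac{9 i}{2} & 1 \\ -1 & - \frac{9 i}{2} & - \frac{2}{5} - 5 i & 0 \\ \frac{9 i}{2} & 1 & 0 & - \frac{2}{5} + 5 i \end{pmatrix}


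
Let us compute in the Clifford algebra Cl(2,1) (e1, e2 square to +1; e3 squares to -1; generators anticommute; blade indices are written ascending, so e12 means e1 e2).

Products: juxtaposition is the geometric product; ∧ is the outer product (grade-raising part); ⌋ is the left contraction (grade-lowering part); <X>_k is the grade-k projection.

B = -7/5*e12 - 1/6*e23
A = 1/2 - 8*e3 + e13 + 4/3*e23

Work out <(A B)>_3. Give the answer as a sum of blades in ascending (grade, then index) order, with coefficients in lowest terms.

step 1: -2/9 + 4/3*e2 - 13/15*e12 + 28/15*e13 - 89/60*e23 + 56/5*e123
step 2: 56/5*e123
Answer: 56/5*e123


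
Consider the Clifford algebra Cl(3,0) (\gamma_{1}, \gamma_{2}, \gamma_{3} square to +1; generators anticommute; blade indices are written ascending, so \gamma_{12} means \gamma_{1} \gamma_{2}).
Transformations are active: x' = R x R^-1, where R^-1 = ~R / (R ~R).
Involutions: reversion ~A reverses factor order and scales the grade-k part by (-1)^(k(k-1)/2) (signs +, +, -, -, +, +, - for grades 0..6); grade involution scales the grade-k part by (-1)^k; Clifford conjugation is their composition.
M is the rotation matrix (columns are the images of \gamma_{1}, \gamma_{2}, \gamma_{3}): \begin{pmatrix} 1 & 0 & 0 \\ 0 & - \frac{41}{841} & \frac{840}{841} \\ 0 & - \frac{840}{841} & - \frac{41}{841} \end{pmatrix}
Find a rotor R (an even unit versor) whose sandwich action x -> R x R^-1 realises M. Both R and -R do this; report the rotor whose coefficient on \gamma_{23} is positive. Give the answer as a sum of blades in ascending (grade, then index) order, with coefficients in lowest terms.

Method: write R = a + b12*\gamma_{12} + b13*\gamma_{13} + b23*\gamma_{23} with a^2 + b12^2 + b13^2 + b23^2 = 1 (so R^-1 = ~R). Expanding the columns R e_j ~R gives tr M = 4a^2 - 1 and, from the antisymmetric part, M21 - M12 = -4a*b12, M13 - M31 = 4a*b13, M32 - M23 = -4a*b23.
Here tr M = \frac{759}{841}, so a^2 = (1 + tr M)/4 = \frac{400}{841} and a = ±\frac{20}{29}. Taking a = \frac{20}{29}: M21 - M12 = 0, M13 - M31 = 0, M32 - M23 = -\frac{1680}{841}, giving b12 = 0, b13 = 0, b23 = \frac{21}{29}, i.e. R = \frac{20}{29} + \frac{21}{29} \gamma_{23}.
Its \gamma_{23} coefficient is already positive.
Answer: \frac{20}{29} + \frac{21}{29} \gamma_{23}. Note: both R and -R realise this M (trace \frac{759}{841}); the covering map identifies them, and the \gamma_{23}-coefficient sign is the tie-breaker.


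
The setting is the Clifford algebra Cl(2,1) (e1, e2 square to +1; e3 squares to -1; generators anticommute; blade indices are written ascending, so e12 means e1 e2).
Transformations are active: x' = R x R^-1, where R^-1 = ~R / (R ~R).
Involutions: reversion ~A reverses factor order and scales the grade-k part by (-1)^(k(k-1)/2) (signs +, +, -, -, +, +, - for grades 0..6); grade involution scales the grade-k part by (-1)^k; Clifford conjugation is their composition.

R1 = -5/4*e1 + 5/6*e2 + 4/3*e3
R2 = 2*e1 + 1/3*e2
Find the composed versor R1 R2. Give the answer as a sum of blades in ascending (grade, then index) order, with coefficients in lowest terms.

Distribute over the terms of R2 (each basis-blade product reordered to ascending indices, repeated generators contracted through their squares):
R1 (2*e1) = -5/2 - 5/3*e12 - 8/3*e13
R1 (1/3*e2) = 5/18 - 5/12*e12 - 4/9*e23
Summing the partial products and collecting blades:
Answer: -20/9 - 25/12*e12 - 8/3*e13 - 4/9*e23


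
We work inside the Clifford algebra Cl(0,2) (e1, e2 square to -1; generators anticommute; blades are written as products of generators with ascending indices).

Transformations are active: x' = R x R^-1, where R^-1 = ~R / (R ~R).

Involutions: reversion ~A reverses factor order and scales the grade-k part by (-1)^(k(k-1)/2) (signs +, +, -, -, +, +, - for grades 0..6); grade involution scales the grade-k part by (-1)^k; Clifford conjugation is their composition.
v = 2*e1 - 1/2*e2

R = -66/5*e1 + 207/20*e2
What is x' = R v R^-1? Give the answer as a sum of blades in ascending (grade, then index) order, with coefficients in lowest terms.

~R = -66/5*e1 + 207/20*e2, and R ~R = -22509/80, so R^-1 = ~R / (-22509/80).
R v = 1263/40 - 141/10*e1 e2
Answer: 12038/12505*e1 - 45593/25010*e2


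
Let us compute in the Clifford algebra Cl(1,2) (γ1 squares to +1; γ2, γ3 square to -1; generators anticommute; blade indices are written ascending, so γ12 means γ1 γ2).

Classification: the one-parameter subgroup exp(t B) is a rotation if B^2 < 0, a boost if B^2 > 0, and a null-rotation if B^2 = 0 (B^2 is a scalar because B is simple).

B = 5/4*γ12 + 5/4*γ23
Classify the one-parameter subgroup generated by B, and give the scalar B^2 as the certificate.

B^2 term by term: the squares give (5/4)^2*(γ12)^2 + (5/4)^2*(γ23)^2 = 25/16*(+1) + 25/16*(-1) = 0 (each basis 2-blade squares to minus the product of its generators' squares); cross terms between blades sharing an index anticommute and cancel. So B^2 = 0.
Answer: null-rotation, certificate B^2 = 0. Check the certificate: B^2 = 0, and that sign is decisive whatever form B takes.


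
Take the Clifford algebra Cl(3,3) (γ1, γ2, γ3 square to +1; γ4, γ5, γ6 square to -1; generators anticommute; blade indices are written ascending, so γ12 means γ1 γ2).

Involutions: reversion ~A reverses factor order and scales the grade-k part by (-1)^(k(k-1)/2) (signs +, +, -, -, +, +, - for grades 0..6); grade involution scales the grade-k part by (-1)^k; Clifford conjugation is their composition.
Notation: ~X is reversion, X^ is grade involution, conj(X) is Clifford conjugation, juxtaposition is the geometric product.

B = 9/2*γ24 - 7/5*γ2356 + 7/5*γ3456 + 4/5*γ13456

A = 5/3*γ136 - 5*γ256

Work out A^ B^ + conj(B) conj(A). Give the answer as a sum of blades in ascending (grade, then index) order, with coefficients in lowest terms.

first term: 7*γ3 + 4/3*γ45 - 7/3*γ125 - 7/3*γ145 - 7*γ234 + 45/2*γ456 - 4*γ1234 + 15/2*γ12346
second term: 7*γ3 - 4/3*γ45 + 7/3*γ125 + 7/3*γ145 + 7*γ234 - 45/2*γ456 - 4*γ1234 + 15/2*γ12346
Answer: 14*γ3 - 8*γ1234 + 15*γ12346


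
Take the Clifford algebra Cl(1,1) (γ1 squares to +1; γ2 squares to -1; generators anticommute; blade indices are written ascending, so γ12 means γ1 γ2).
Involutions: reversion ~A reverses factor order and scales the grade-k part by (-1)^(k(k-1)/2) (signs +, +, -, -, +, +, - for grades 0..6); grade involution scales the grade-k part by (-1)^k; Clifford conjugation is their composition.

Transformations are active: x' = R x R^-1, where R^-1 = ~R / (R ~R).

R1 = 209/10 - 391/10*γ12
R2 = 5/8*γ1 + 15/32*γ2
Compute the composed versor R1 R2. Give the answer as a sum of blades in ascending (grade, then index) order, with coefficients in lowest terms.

Distribute over the terms of R1 (each basis-blade product reordered to ascending indices, repeated generators contracted through their squares):
(209/10) R2 = 209/16*γ1 + 627/64*γ2
(-391/10*γ12) R2 = 1173/64*γ1 + 391/16*γ2
Summing the partial products and collecting blades:
Answer: 2009/64*γ1 + 2191/64*γ2


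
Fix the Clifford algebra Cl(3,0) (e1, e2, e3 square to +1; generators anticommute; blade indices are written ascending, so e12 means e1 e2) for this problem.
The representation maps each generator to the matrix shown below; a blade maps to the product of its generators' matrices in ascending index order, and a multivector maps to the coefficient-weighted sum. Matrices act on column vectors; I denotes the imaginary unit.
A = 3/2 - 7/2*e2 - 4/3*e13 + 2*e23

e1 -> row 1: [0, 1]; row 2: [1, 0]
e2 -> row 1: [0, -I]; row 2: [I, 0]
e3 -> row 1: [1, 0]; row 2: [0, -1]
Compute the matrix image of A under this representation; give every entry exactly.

Bivector images (products of the table entries): rho(e13) = rho(e1)rho(e3) = row 1: [0, -1]; row 2: [1, 0]; rho(e23) = rho(e2)rho(e3) = row 1: [0, I]; row 2: [I, 0].
M = (3/2)*1 + (-7/2)*rho(e2) + (-4/3)*rho(e13) + (2)*rho(e23), summed entrywise (1 is the identity matrix):
Answer: row 1: [3/2, 4/3 + 11*I/2]; row 2: [-4/3 - 3*I/2, 3/2]


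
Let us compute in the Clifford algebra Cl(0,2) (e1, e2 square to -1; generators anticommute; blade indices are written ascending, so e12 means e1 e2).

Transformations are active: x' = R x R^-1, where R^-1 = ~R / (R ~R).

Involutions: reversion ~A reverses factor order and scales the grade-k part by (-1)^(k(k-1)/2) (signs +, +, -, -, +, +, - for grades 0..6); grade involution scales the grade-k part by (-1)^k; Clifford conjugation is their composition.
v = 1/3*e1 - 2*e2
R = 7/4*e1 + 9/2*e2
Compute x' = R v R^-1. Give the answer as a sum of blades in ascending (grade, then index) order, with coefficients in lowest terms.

~R = 7/4*e1 + 9/2*e2, and R ~R = -373/16, so R^-1 = ~R / (-373/16).
R v = 101/12 - 5*e12
Answer: -1787/1119*e1 - 466/373*e2


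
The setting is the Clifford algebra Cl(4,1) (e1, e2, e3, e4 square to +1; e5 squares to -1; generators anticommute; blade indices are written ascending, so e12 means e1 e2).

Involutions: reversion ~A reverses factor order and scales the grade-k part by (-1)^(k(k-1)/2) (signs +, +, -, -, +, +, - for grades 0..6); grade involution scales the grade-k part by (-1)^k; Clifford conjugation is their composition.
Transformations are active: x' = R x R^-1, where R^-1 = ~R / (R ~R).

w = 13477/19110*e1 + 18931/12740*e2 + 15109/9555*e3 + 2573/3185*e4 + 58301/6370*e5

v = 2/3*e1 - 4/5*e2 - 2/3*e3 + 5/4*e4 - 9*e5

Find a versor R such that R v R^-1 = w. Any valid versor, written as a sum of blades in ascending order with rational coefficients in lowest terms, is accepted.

Why this works: both vectors square to -280471/3600, so q(v) = q(w) and R = v + w = 8739/6370*e1 + 8739/12740*e2 + 2913/3185*e3 + 26217/12740*e4 + 971/6370*e5 carries v to w — its own direction survives, the complement (v - w)/2 flips.
Answer: 8739/6370*e1 + 8739/12740*e2 + 2913/3185*e3 + 26217/12740*e4 + 971/6370*e5


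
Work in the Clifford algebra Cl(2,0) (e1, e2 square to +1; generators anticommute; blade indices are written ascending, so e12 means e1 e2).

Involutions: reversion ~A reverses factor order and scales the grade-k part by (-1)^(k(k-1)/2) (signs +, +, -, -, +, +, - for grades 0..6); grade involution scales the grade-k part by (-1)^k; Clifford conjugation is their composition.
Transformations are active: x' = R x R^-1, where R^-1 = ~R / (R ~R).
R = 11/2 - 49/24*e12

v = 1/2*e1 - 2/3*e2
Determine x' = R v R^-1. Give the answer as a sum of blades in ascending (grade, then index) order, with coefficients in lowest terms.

~R = 11/2 + 49/24*e12, and R ~R = 19825/576, so R^-1 = ~R / (19825/576).
R v = 37/9*e1 - 127/48*e2
Answer: 32271/39650*e1 - 10642/59475*e2


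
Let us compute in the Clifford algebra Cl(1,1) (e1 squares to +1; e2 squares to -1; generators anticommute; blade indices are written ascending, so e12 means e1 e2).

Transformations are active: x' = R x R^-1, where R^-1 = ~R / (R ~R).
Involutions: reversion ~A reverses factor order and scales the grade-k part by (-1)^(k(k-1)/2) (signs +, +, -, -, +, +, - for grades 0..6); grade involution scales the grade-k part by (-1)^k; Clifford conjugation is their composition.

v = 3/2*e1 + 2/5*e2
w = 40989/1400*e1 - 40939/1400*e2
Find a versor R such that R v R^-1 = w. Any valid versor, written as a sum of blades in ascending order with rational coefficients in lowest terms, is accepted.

Sketch: the shared square 209/100 makes R = v + w = 43089/1400*e1 - 40379/1400*e2 the natural versor; its sandwich fixes that direction, negates (v - w)/2, and sends v to w.
Answer: 43089/1400*e1 - 40379/1400*e2


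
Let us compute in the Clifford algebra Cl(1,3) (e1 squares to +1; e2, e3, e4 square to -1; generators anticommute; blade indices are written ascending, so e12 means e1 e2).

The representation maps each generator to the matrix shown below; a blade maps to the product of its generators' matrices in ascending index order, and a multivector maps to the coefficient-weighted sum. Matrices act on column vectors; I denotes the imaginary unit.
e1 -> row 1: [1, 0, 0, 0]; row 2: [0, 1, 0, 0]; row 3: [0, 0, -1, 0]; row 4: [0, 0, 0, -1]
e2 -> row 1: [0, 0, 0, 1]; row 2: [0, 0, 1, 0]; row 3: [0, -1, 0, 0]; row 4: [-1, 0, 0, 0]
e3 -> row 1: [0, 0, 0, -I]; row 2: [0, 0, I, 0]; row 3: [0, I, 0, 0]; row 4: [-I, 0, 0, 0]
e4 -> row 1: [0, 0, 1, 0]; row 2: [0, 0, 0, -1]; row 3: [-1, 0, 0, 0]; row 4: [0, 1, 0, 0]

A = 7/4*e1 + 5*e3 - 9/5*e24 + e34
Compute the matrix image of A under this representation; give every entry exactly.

Bivector images (products of the table entries): rho(e24) = rho(e2)rho(e4) = row 1: [0, 1, 0, 0]; row 2: [-1, 0, 0, 0]; row 3: [0, 0, 0, 1]; row 4: [0, 0, -1, 0]; rho(e34) = rho(e3)rho(e4) = row 1: [0, -I, 0, 0]; row 2: [-I, 0, 0, 0]; row 3: [0, 0, 0, -I]; row 4: [0, 0, -I, 0].
M = (7/4)*rho(e1) + (5)*rho(e3) + (-9/5)*rho(e24) + (1)*rho(e34), summed entrywise:
Answer: row 1: [7/4, -9/5 - I, 0, -5*I]; row 2: [9/5 - I, 7/4, 5*I, 0]; row 3: [0, 5*I, -7/4, -9/5 - I]; row 4: [-5*I, 0, 9/5 - I, -7/4]


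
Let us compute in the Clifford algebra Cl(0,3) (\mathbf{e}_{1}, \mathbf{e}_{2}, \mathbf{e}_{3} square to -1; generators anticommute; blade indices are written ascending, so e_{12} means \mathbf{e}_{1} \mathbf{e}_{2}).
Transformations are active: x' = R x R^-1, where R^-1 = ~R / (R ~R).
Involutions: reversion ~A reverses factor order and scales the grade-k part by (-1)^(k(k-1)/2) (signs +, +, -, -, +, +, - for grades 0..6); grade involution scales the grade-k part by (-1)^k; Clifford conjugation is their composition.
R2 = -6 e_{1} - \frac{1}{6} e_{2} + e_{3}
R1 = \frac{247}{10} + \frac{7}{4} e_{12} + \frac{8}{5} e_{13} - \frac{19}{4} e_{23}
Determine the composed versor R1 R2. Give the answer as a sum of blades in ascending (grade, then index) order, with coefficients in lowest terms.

Distribute over the terms of R2 (each basis-blade product reordered to ascending indices, repeated generators contracted through their squares):
R1 (-6 e_{1}) = -\frac{741}{5} e_{1} - \frac{21}{2} e_{2} - \frac{48}{5} e_{3} + \frac{57}{2} e_{123}
R1 (-\frac{1}{6} e_{2}) = \frac{7}{24} e_{1} - \frac{247}{60} e_{2} + \frac{19}{24} e_{3} + \frac{4}{15} e_{123}
R1 (e_{3}) = -\frac{8}{5} e_{1} + \frac{19}{4} e_{2} + \frac{247}{10} e_{3} + \frac{7}{4} e_{123}
Summing the partial products and collecting blades:
Answer: -\frac{17941}{120} e_{1} - \frac{148}{15} e_{2} + \frac{1907}{120} e_{3} + \frac{1831}{60} e_{123}


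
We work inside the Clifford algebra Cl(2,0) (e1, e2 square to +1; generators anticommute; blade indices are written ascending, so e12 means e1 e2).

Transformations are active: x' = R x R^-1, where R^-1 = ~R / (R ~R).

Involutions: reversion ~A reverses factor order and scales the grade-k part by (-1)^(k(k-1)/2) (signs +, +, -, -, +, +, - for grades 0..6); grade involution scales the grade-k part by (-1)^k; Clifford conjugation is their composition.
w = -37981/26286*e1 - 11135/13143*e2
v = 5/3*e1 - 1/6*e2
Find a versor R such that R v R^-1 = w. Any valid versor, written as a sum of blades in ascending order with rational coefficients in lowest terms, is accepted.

A norm check does it: q(v) = q(w) = 101/36, hence R = v + w = 1943/8762*e1 - 26651/26286*e2 realises the map — parallel part kept, (v - w)/2 negated, v carried to w.
Answer: 1943/8762*e1 - 26651/26286*e2


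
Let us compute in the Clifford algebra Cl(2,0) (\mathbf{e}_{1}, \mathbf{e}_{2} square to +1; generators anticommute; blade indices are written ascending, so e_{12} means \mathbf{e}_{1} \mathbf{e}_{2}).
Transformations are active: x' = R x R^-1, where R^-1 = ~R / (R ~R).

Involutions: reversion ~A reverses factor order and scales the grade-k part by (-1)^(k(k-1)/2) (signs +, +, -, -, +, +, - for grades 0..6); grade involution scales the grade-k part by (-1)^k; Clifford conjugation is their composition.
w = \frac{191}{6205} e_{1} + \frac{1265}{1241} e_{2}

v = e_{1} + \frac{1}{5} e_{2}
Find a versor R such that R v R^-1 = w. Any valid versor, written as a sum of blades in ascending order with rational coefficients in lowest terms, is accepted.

The midline construction: v and w both square to \frac{26}{25}, so reflecting in their sum \frac{6396}{6205} e_{1} + \frac{7566}{6205} e_{2} exchanges them.
Answer: \frac{6396}{6205} e_{1} + \frac{7566}{6205} e_{2}


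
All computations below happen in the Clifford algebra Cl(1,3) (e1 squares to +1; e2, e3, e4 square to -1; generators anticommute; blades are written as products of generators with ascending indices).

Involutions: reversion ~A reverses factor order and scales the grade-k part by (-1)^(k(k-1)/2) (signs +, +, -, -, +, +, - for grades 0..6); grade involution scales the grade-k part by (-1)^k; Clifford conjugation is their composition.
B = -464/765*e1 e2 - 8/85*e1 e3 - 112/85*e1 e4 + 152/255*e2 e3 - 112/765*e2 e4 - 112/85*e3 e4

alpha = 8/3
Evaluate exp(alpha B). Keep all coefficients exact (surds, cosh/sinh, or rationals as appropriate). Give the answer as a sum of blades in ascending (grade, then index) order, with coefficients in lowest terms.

B^2 term by term: the squares give (-464/765)^2*(e1 e2)^2 + (-8/85)^2*(e1 e3)^2 + (-112/85)^2*(e1 e4)^2 + (152/255)^2*(e2 e3)^2 + (-112/765)^2*(e2 e4)^2 + (-112/85)^2*(e3 e4)^2 = 215296/585225*(+1) + 64/7225*(+1) + 12544/7225*(+1) + 23104/65025*(-1) + 12544/585225*(-1) + 12544/7225*(-1) = 0 (each basis 2-blade squares to minus the product of its generators' squares); cross terms between blades sharing an index anticommute and cancel; the commuting (index-disjoint) pairs give grade-4 terms 2*c*c'*(blade product), which cancel blade by blade — e1 e2 e3 e4: 103936/65025 - 1792/65025 - 34048/21675 = 0 — confirming B is simple. So B^2 = 0.
B^2 = 0, so the series truncates immediately: exp(alpha B) = 1 + alpha B (parabolic case).
Answer: 1 - 3712/2295*e1 e2 - 64/255*e1 e3 - 896/255*e1 e4 + 1216/765*e2 e3 - 896/2295*e2 e4 - 896/255*e3 e4


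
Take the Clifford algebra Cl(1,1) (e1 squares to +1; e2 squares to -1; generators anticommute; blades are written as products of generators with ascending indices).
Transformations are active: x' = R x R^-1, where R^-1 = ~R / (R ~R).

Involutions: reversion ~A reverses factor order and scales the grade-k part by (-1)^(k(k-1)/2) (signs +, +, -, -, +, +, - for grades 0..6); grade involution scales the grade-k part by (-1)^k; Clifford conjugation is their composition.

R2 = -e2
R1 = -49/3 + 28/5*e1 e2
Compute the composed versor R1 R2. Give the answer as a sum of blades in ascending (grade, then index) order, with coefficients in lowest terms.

Distribute over the terms of R2 (each basis-blade product reordered to ascending indices, repeated generators contracted through their squares):
R1 (-e2) = 28/5*e1 + 49/3*e2
Answer: 28/5*e1 + 49/3*e2


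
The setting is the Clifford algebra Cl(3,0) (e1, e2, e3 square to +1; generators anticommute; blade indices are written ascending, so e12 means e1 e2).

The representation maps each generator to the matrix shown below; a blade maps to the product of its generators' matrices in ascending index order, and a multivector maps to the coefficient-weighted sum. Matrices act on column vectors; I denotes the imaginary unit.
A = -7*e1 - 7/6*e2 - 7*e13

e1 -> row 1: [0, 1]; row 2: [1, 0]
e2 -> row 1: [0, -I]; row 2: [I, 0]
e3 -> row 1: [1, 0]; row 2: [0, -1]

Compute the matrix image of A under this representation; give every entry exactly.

Bivector images (products of the table entries): rho(e13) = rho(e1)rho(e3) = row 1: [0, -1]; row 2: [1, 0].
M = (-7)*rho(e1) + (-7/6)*rho(e2) + (-7)*rho(e13), summed entrywise:
Answer: row 1: [0, 7*I/6]; row 2: [-14 - 7*I/6, 0]


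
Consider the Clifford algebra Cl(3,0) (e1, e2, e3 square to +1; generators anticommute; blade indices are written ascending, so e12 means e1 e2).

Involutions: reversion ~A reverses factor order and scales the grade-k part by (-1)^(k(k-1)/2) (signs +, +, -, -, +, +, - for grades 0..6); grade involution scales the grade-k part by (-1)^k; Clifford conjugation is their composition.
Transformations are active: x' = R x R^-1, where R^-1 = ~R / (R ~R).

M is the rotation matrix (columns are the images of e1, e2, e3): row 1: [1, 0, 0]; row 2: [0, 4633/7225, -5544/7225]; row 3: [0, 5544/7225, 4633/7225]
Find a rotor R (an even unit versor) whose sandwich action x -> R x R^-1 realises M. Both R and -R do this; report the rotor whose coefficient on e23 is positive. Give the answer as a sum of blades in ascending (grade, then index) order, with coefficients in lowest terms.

Method: write R = a + b12*e12 + b13*e13 + b23*e23 with a^2 + b12^2 + b13^2 + b23^2 = 1 (so R^-1 = ~R). Expanding the columns R e_j ~R gives tr M = 4a^2 - 1 and, from the antisymmetric part, M21 - M12 = -4a*b12, M13 - M31 = 4a*b13, M32 - M23 = -4a*b23.
Here tr M = 16491/7225, so a^2 = (1 + tr M)/4 = 5929/7225 and a = ±77/85. Taking a = 77/85: M21 - M12 = 0, M13 - M31 = 0, M32 - M23 = 11088/7225, giving b12 = 0, b13 = 0, b23 = -36/85, i.e. R = 77/85 - 36/85*e23.
Its e23 coefficient is negative, so report the other preimage -R.
Answer: -77/85 + 36/85*e23. Uniqueness: Spin(3) -> SO(3) maps R and -R to the same rotation of trace 16491/7225; fixing the sign of the e23 coefficient removes the ambiguity.


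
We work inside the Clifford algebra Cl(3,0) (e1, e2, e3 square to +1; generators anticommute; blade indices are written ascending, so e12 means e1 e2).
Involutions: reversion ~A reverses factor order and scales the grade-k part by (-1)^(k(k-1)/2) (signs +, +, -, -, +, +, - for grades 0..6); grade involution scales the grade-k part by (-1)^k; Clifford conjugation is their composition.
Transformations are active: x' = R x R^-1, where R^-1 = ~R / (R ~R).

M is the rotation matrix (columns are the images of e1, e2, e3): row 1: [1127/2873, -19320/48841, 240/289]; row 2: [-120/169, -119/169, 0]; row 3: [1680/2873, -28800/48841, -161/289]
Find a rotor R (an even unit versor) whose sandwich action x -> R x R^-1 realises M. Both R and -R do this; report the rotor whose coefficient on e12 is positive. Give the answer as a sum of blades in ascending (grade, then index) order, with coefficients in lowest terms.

Method: write R = a + b12*e12 + b13*e13 + b23*e23 with a^2 + b12^2 + b13^2 + b23^2 = 1 (so R^-1 = ~R). Expanding the columns R e_j ~R gives tr M = 4a^2 - 1 and, from the antisymmetric part, M21 - M12 = -4a*b12, M13 - M31 = 4a*b13, M32 - M23 = -4a*b23.
Here tr M = -42441/48841, so a^2 = (1 + tr M)/4 = 1600/48841 and a = ±40/221. Taking a = 40/221: M21 - M12 = -15360/48841, M13 - M31 = 12000/48841, M32 - M23 = -28800/48841, giving b12 = 96/221, b13 = 75/221, b23 = 180/221, i.e. R = 40/221 + 96/221*e12 + 75/221*e13 + 180/221*e23.
Its e12 coefficient is already positive.
Answer: 40/221 + 96/221*e12 + 75/221*e13 + 180/221*e23. Uniqueness: Spin(3) -> SO(3) maps R and -R to the same rotation of trace -42441/48841; fixing the sign of the e12 coefficient removes the ambiguity.
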